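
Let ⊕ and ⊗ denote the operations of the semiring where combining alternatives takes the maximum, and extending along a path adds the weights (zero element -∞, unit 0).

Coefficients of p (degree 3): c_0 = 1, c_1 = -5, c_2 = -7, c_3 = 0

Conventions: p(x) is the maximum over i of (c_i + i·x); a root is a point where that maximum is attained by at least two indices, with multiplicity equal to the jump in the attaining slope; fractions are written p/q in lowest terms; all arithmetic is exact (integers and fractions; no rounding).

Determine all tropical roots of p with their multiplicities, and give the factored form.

hull edge (i=0, c=1) to (i=3, c=0): slope -1/3, span 3
Factored form: p(x) = 0 ⊗ (x ⊕ 1/3) ⊗ (x ⊕ 1/3) ⊗ (x ⊕ 1/3)
Answer: roots = 1/3 (mult 3)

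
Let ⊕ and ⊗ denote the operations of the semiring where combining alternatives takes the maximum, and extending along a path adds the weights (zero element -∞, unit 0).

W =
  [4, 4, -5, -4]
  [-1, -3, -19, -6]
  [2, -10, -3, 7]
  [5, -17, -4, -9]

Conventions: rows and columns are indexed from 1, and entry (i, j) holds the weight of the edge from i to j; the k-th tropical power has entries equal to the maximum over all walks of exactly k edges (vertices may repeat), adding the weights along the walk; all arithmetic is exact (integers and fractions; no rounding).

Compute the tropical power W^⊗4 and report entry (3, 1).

W^⊗2:
  [8, 8, -1, 2]
  [3, 3, -6, -5]
  [12, 6, 3, 4]
  [9, 9, 0, 3]
W^⊗3:
  [12, 12, 3, 6]
  [7, 7, -2, 1]
  [16, 16, 7, 10]
  [13, 13, 4, 7]
W^⊗4:
  [16, 16, 7, 10]
  [11, 11, 2, 5]
  [20, 20, 11, 14]
  [17, 17, 8, 11]
Key observation: the optimum is the walk 3->4->1->1->1, with weight 7 + 5 + 4 + 4 = 20.
Optimal value attained by: walk 3->4->1->1->1.
Answer: (W^⊗4)[3][1] = 20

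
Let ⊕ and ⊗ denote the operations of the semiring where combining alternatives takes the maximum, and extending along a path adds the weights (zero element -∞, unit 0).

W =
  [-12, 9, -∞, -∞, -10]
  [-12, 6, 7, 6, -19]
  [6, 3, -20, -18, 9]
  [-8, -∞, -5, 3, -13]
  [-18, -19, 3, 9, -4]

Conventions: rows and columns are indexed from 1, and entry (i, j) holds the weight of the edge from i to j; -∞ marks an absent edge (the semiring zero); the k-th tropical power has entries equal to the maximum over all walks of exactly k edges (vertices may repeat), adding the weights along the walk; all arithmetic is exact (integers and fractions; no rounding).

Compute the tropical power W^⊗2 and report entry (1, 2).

W^⊗2:
  [-3, 15, 16, 15, -10]
  [13, 12, 13, 12, 16]
  [-6, 15, 12, 18, 5]
  [1, 1, -2, 6, 4]
  [9, 6, 4, 12, 12]
Key observation: the optimum is the walk 1->2->2, with weight 9 + 6 = 15.
Optimal value attained by: walk 1->2->2.
Answer: (W^⊗2)[1][2] = 15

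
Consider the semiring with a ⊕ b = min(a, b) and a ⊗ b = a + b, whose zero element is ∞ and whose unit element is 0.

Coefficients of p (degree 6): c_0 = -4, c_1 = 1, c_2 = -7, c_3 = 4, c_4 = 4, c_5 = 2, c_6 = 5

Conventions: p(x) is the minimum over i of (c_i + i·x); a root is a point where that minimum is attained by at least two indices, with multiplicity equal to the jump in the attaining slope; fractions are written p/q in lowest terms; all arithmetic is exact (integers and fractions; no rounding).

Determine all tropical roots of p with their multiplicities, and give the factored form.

hull edge (i=0, c=-4) to (i=2, c=-7): slope -3/2, span 2
hull edge (i=2, c=-7) to (i=6, c=5): slope 3, span 4
Factored form: p(x) = 5 ⊗ (x ⊕ (-3)) ⊗ (x ⊕ (-3)) ⊗ (x ⊕ (-3)) ⊗ (x ⊕ (-3)) ⊗ (x ⊕ 3/2) ⊗ (x ⊕ 3/2)
Answer: roots = -3 (mult 4), 3/2 (mult 2)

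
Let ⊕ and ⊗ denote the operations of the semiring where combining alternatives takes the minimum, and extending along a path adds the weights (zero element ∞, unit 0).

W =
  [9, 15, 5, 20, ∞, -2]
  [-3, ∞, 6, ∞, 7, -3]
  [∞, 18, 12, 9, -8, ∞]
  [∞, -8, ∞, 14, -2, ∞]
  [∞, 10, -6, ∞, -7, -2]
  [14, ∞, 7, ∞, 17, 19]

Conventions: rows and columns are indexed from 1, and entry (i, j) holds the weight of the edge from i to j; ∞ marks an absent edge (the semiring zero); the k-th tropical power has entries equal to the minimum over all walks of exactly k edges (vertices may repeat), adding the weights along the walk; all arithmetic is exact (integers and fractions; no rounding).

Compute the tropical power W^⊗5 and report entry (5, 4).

W^⊗2:
  [12, 12, 5, 14, -3, 7]
  [6, 12, 1, 15, -2, -5]
  [15, 1, -14, 21, -15, -10]
  [-11, 6, -8, 28, -9, -11]
  [7, 3, -13, 3, -14, -9]
  [23, 25, 11, 16, -1, 12]
W^⊗3:
  [9, 6, -9, 14, -10, -5]
  [9, 7, -8, 10, -9, -4]
  [-2, -5, -21, -5, -22, -17]
  [-2, 1, -15, 1, -16, -13]
  [0, -5, -20, -4, -21, -16]
  [22, 8, -7, 20, -8, -3]
W^⊗4:
  [3, 0, -16, 0, -17, -12]
  [4, 1, -15, 1, -16, -11]
  [-8, -13, -28, -12, -29, -24]
  [-2, -7, -22, -6, -23, -18]
  [-8, -12, -27, -11, -28, -23]
  [5, 2, -14, 2, -15, -10]
W^⊗5:
  [-3, -8, -23, -7, -24, -19]
  [-2, -7, -22, -6, -23, -18]
  [-16, -20, -35, -19, -36, -31]
  [-10, -14, -29, -13, -30, -25]
  [-15, -19, -34, -18, -35, -30]
  [-1, -6, -21, -5, -22, -17]
Key observation: the optimum is the walk 5->3->5->5->3->4, with weight (-6) + (-8) + (-7) + (-6) + 9 = -18.
Optimal value attained by: walk 5->3->5->5->3->4.
Answer: (W^⊗5)[5][4] = -18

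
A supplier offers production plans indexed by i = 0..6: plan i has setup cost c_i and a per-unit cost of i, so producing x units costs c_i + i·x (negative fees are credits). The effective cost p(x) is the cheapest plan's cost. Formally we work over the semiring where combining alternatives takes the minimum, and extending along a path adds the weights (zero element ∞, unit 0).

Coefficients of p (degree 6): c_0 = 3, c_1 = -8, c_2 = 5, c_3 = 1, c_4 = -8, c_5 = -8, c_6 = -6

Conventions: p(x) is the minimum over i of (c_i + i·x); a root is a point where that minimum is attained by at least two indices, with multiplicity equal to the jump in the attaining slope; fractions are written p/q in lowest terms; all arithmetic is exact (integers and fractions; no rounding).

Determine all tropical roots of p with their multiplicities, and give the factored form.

hull edge (i=0, c=3) to (i=1, c=-8): slope -11, span 1
hull edge (i=1, c=-8) to (i=5, c=-8): slope 0, span 4
hull edge (i=5, c=-8) to (i=6, c=-6): slope 2, span 1
Factored form: p(x) = -6 ⊗ (x ⊕ (-2)) ⊗ (x ⊕ 0) ⊗ (x ⊕ 0) ⊗ (x ⊕ 0) ⊗ (x ⊕ 0) ⊗ (x ⊕ 11)
Answer: roots = -2 (mult 1), 0 (mult 4), 11 (mult 1)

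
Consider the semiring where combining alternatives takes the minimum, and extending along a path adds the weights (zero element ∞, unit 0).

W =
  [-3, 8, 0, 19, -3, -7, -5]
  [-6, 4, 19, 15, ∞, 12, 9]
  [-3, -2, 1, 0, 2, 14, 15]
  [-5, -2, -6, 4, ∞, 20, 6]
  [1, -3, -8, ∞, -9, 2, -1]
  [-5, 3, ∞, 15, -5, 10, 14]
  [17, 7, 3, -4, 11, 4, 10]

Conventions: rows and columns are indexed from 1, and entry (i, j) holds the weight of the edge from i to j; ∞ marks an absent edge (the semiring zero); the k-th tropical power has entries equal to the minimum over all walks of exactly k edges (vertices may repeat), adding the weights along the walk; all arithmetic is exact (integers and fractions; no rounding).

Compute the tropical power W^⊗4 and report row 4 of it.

W^⊗2:
  [-12, -6, -11, -9, -12, -10, -8]
  [-9, 2, -6, 5, -9, -13, -11]
  [-8, -2, -6, 1, -7, -10, -8]
  [-9, -8, -5, -6, -8, -12, -10]
  [-11, -12, -17, -8, -18, -7, -10]
  [-8, -8, -13, 10, -14, -12, -10]
  [-9, -6, -10, 0, -1, 10, 2]
W^⊗3:
  [-15, -15, -20, -12, -21, -19, -17]
  [-18, -12, -17, -15, -18, -16, -14]
  [-15, -10, -15, -12, -16, -15, -13]
  [-17, -11, -16, -14, -17, -16, -14]
  [-20, -21, -26, -17, -27, -18, -19]
  [-17, -17, -22, -14, -23, -15, -15]
  [-13, -12, -9, -10, -12, -16, -14]
W^⊗4:
  [-24, -24, -29, -21, -30, -22, -22]
  [-21, -21, -26, -18, -27, -25, -23]
  [-20, -19, -24, -17, -25, -22, -20]
  [-21, -20, -25, -18, -26, -24, -22]
  [-29, -30, -35, -26, -36, -27, -28]
  [-25, -26, -31, -22, -32, -24, -24]
  [-21, -15, -20, -18, -21, -20, -18]
Answer: row 4 of W^⊗4 = [-21, -20, -25, -18, -26, -24, -22]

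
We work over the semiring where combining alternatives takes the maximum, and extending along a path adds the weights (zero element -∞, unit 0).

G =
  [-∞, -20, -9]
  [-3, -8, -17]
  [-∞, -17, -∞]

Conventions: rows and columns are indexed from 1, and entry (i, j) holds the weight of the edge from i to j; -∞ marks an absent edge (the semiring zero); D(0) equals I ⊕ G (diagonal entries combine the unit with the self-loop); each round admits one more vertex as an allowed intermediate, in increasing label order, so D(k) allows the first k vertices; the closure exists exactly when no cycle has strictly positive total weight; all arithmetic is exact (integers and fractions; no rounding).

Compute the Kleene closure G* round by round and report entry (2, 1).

D(0):
  [0, -20, -9]
  [-3, 0, -17]
  [-∞, -17, 0]
D(1):
  [0, -20, -9]
  [-3, 0, -12]
  [-∞, -17, 0]
D(2):
  [0, -20, -9]
  [-3, 0, -12]
  [-20, -17, 0]
D(3):
  [0, -20, -9]
  [-3, 0, -12]
  [-20, -17, 0]
Answer: G*[2][1] = -3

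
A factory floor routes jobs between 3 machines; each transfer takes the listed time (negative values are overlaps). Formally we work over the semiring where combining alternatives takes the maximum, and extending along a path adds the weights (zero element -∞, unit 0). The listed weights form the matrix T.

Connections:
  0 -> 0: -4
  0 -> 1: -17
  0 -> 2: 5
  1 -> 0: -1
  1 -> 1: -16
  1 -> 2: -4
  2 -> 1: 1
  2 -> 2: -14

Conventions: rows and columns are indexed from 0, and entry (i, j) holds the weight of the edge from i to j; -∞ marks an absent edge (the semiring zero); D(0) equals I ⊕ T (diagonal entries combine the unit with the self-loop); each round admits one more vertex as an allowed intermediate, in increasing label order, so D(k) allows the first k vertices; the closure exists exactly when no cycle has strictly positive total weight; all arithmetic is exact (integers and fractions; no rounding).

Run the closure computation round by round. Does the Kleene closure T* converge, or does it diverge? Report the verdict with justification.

D(0):
  [0, -17, 5]
  [-1, 0, -4]
  [-∞, 1, 0]
D(1):
  [0, -17, 5]
  [-1, 0, 4]
  [-∞, 1, 0]
Detection: at round 2, diagonal entry (2, 2) turns strictly positive.
Key observation: the cycle 2->1->0->2 has total weight 1 + (-1) + 5, which is strictly positive.
Answer: DIVERGES — positive cycle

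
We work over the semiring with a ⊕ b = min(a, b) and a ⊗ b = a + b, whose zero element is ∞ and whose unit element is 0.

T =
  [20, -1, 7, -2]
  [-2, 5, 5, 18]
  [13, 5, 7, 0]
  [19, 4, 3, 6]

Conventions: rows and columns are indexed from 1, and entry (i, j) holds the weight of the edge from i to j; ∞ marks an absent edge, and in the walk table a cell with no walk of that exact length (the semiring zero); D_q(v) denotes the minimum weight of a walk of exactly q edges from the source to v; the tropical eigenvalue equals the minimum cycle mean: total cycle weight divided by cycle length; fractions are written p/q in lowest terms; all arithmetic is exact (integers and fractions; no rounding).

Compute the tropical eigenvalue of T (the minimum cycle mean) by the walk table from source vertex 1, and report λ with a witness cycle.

q=0: [0, ∞, ∞, ∞]
q=1: [20, -1, 7, -2]
q=2: [-3, 2, 1, 4]
q=3: [0, -4, 4, -5]
q=4: [-6, -1, -2, -2]
Optimal cycle mean attained by: cycle 1->2->1, total (-1) + (-2), length 2.
Answer: λ = -3/2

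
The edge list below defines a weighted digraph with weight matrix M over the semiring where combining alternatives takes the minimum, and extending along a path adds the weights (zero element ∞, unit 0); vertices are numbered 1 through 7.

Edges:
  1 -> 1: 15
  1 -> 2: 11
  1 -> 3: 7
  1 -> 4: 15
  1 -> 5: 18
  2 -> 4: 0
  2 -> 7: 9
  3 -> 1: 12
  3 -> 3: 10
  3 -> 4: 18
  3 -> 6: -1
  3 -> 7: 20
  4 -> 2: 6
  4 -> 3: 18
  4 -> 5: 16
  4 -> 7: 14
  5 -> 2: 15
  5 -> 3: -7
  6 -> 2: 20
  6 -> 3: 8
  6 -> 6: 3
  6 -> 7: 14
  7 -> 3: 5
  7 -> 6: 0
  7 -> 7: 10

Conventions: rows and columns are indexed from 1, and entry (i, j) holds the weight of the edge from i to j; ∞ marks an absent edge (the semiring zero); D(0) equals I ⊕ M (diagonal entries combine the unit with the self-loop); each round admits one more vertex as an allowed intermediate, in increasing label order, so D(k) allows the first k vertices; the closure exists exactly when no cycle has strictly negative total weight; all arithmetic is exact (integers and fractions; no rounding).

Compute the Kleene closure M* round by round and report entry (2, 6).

D(0):
  [0, 11, 7, 15, 18, ∞, ∞]
  [∞, 0, ∞, 0, ∞, ∞, 9]
  [12, ∞, 0, 18, ∞, -1, 20]
  [∞, 6, 18, 0, 16, ∞, 14]
  [∞, 15, -7, ∞, 0, ∞, ∞]
  [∞, 20, 8, ∞, ∞, 0, 14]
  [∞, ∞, 5, ∞, ∞, 0, 0]
D(1):
  [0, 11, 7, 15, 18, ∞, ∞]
  [∞, 0, ∞, 0, ∞, ∞, 9]
  [12, 23, 0, 18, 30, -1, 20]
  [∞, 6, 18, 0, 16, ∞, 14]
  [∞, 15, -7, ∞, 0, ∞, ∞]
  [∞, 20, 8, ∞, ∞, 0, 14]
  [∞, ∞, 5, ∞, ∞, 0, 0]
D(2):
  [0, 11, 7, 11, 18, ∞, 20]
  [∞, 0, ∞, 0, ∞, ∞, 9]
  [12, 23, 0, 18, 30, -1, 20]
  [∞, 6, 18, 0, 16, ∞, 14]
  [∞, 15, -7, 15, 0, ∞, 24]
  [∞, 20, 8, 20, ∞, 0, 14]
  [∞, ∞, 5, ∞, ∞, 0, 0]
D(3):
  [0, 11, 7, 11, 18, 6, 20]
  [∞, 0, ∞, 0, ∞, ∞, 9]
  [12, 23, 0, 18, 30, -1, 20]
  [30, 6, 18, 0, 16, 17, 14]
  [5, 15, -7, 11, 0, -8, 13]
  [20, 20, 8, 20, 38, 0, 14]
  [17, 28, 5, 23, 35, 0, 0]
D(4):
  [0, 11, 7, 11, 18, 6, 20]
  [30, 0, 18, 0, 16, 17, 9]
  [12, 23, 0, 18, 30, -1, 20]
  [30, 6, 18, 0, 16, 17, 14]
  [5, 15, -7, 11, 0, -8, 13]
  [20, 20, 8, 20, 36, 0, 14]
  [17, 28, 5, 23, 35, 0, 0]
D(5):
  [0, 11, 7, 11, 18, 6, 20]
  [21, 0, 9, 0, 16, 8, 9]
  [12, 23, 0, 18, 30, -1, 20]
  [21, 6, 9, 0, 16, 8, 14]
  [5, 15, -7, 11, 0, -8, 13]
  [20, 20, 8, 20, 36, 0, 14]
  [17, 28, 5, 23, 35, 0, 0]
D(6):
  [0, 11, 7, 11, 18, 6, 20]
  [21, 0, 9, 0, 16, 8, 9]
  [12, 19, 0, 18, 30, -1, 13]
  [21, 6, 9, 0, 16, 8, 14]
  [5, 12, -7, 11, 0, -8, 6]
  [20, 20, 8, 20, 36, 0, 14]
  [17, 20, 5, 20, 35, 0, 0]
D(7):
  [0, 11, 7, 11, 18, 6, 20]
  [21, 0, 9, 0, 16, 8, 9]
  [12, 19, 0, 18, 30, -1, 13]
  [21, 6, 9, 0, 16, 8, 14]
  [5, 12, -7, 11, 0, -8, 6]
  [20, 20, 8, 20, 36, 0, 14]
  [17, 20, 5, 20, 35, 0, 0]
Answer: M*[2][6] = 8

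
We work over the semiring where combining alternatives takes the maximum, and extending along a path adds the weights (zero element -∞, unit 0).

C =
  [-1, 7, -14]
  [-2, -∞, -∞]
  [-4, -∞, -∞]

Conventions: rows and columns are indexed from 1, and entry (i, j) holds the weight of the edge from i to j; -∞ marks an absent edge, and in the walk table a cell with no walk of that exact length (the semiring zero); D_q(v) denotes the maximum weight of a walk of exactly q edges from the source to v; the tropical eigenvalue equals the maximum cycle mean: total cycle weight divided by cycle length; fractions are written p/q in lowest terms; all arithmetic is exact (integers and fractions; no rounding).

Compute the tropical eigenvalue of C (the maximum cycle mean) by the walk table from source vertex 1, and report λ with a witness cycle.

q=0: [0, -∞, -∞]
q=1: [-1, 7, -14]
q=2: [5, 6, -15]
q=3: [4, 12, -9]
Optimal cycle mean attained by: cycle 1->2->1, total 7 + (-2), length 2.
Answer: λ = 5/2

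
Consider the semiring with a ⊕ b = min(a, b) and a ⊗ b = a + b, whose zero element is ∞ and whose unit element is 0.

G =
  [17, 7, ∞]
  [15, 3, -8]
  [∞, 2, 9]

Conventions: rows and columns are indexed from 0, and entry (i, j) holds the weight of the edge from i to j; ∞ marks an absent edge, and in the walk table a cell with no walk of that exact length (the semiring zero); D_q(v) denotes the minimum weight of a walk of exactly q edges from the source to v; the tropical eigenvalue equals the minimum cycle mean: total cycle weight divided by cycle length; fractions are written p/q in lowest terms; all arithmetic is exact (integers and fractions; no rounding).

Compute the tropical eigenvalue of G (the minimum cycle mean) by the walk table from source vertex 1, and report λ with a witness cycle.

q=0: [∞, 0, ∞]
q=1: [15, 3, -8]
q=2: [18, -6, -5]
q=3: [9, -3, -14]
Optimal cycle mean attained by: cycle 1->2->1, total (-8) + 2, length 2.
Answer: λ = -3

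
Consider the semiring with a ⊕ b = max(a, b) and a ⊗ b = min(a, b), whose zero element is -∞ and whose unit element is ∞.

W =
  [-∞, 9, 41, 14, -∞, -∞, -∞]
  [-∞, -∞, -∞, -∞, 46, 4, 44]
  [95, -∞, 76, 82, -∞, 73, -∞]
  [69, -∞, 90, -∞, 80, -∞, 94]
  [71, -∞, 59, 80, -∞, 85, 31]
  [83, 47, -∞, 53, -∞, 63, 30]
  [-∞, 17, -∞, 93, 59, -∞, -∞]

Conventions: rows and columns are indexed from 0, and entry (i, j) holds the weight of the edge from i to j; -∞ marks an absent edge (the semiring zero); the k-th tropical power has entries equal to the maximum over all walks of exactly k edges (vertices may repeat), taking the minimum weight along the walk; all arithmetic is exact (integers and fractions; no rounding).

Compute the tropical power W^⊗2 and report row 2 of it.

W^⊗2:
  [41, -∞, 41, 41, 14, 41, 14]
  [46, 17, 46, 46, 44, 46, 31]
  [76, 47, 82, 76, 80, 73, 82]
  [90, 17, 76, 93, 59, 80, 31]
  [83, 47, 80, 59, 80, 63, 80]
  [63, 47, 53, 53, 53, 63, 53]
  [69, -∞, 90, 59, 80, 59, 93]
Answer: row 2 of W^⊗2 = [76, 47, 82, 76, 80, 73, 82]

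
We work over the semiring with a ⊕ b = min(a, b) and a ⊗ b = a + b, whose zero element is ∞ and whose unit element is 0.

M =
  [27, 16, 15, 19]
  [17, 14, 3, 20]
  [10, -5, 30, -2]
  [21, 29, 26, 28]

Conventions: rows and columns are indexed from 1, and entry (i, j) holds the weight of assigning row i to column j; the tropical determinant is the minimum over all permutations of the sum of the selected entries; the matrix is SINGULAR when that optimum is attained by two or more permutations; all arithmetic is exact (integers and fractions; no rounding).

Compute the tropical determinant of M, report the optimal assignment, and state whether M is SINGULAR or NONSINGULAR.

σ = (1, 2, 3, 4): 27 + 14 + 30 + 28 = 99
σ = (1, 2, 4, 3): 27 + 14 + (-2) + 26 = 65
σ = (1, 3, 2, 4): 27 + 3 + (-5) + 28 = 53
σ = (1, 3, 4, 2): 27 + 3 + (-2) + 29 = 57
σ = (1, 4, 2, 3): 27 + 20 + (-5) + 26 = 68
σ = (1, 4, 3, 2): 27 + 20 + 30 + 29 = 106
σ = (2, 1, 3, 4): 16 + 17 + 30 + 28 = 91
σ = (2, 1, 4, 3): 16 + 17 + (-2) + 26 = 57
σ = (2, 3, 1, 4): 16 + 3 + 10 + 28 = 57
σ = (2, 3, 4, 1): 16 + 3 + (-2) + 21 = 38
σ = (2, 4, 1, 3): 16 + 20 + 10 + 26 = 72
σ = (2, 4, 3, 1): 16 + 20 + 30 + 21 = 87
σ = (3, 1, 2, 4): 15 + 17 + (-5) + 28 = 55
σ = (3, 1, 4, 2): 15 + 17 + (-2) + 29 = 59
σ = (3, 2, 1, 4): 15 + 14 + 10 + 28 = 67
σ = (3, 2, 4, 1): 15 + 14 + (-2) + 21 = 48
σ = (3, 4, 1, 2): 15 + 20 + 10 + 29 = 74
σ = (3, 4, 2, 1): 15 + 20 + (-5) + 21 = 51
σ = (4, 1, 2, 3): 19 + 17 + (-5) + 26 = 57
σ = (4, 1, 3, 2): 19 + 17 + 30 + 29 = 95
σ = (4, 2, 1, 3): 19 + 14 + 10 + 26 = 69
σ = (4, 2, 3, 1): 19 + 14 + 30 + 21 = 84
σ = (4, 3, 1, 2): 19 + 3 + 10 + 29 = 61
σ = (4, 3, 2, 1): 19 + 3 + (-5) + 21 = 38
Optimal value attained by: σ = (2, 3, 4, 1).
Answer: det⊕(M) = 38; verdict: SINGULAR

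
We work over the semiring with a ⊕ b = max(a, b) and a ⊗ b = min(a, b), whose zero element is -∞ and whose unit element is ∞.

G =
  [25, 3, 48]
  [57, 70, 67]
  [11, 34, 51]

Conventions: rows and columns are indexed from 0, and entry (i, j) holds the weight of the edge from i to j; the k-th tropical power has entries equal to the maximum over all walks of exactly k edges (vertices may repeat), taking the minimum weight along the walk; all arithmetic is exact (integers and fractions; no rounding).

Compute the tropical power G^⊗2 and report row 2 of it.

G^⊗2:
  [25, 34, 48]
  [57, 70, 67]
  [34, 34, 51]
Answer: row 2 of G^⊗2 = [34, 34, 51]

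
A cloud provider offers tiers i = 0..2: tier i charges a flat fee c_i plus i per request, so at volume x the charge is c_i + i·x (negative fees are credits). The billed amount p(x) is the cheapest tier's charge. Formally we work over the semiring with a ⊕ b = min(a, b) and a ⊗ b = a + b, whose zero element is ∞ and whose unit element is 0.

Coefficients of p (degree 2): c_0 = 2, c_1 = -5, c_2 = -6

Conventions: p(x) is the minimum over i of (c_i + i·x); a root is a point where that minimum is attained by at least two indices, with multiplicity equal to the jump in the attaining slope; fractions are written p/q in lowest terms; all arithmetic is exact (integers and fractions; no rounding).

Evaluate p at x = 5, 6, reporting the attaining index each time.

p(5) = min(2+0·5=2, -5+1·5=0, -6+2·5=4) = 0 (attained by i=1)
p(6) = min(2+0·6=2, -5+1·6=1, -6+2·6=6) = 1 (attained by i=1)
Answer: p(5) = 0; p(6) = 1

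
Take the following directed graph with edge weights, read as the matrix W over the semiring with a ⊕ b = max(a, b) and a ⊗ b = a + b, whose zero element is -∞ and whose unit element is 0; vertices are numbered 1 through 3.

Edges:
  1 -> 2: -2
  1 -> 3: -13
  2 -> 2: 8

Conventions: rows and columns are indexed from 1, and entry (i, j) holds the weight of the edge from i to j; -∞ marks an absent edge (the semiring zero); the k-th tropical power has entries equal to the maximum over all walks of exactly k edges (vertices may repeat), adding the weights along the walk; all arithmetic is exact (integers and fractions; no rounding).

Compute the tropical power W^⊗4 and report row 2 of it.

W^⊗2:
  [-∞, 6, -∞]
  [-∞, 16, -∞]
  [-∞, -∞, -∞]
W^⊗3:
  [-∞, 14, -∞]
  [-∞, 24, -∞]
  [-∞, -∞, -∞]
W^⊗4:
  [-∞, 22, -∞]
  [-∞, 32, -∞]
  [-∞, -∞, -∞]
Answer: row 2 of W^⊗4 = [-∞, 32, -∞]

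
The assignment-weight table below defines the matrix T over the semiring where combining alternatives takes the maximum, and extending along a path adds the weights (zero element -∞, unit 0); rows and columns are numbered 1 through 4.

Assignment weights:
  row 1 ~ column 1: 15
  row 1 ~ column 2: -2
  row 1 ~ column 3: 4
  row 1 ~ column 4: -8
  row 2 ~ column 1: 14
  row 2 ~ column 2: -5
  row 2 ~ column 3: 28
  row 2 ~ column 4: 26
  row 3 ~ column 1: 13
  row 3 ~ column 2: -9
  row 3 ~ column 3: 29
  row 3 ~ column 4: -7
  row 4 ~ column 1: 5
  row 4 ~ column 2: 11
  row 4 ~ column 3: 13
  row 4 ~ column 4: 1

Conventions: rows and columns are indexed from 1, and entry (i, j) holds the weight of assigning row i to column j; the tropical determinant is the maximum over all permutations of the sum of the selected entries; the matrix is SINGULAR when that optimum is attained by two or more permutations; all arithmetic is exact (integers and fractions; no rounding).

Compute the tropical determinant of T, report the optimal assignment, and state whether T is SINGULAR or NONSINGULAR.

σ = (1, 2, 3, 4): 15 + (-5) + 29 + 1 = 40
σ = (1, 2, 4, 3): 15 + (-5) + (-7) + 13 = 16
σ = (1, 3, 2, 4): 15 + 28 + (-9) + 1 = 35
σ = (1, 3, 4, 2): 15 + 28 + (-7) + 11 = 47
σ = (1, 4, 2, 3): 15 + 26 + (-9) + 13 = 45
σ = (1, 4, 3, 2): 15 + 26 + 29 + 11 = 81
σ = (2, 1, 3, 4): (-2) + 14 + 29 + 1 = 42
σ = (2, 1, 4, 3): (-2) + 14 + (-7) + 13 = 18
σ = (2, 3, 1, 4): (-2) + 28 + 13 + 1 = 40
σ = (2, 3, 4, 1): (-2) + 28 + (-7) + 5 = 24
σ = (2, 4, 1, 3): (-2) + 26 + 13 + 13 = 50
σ = (2, 4, 3, 1): (-2) + 26 + 29 + 5 = 58
σ = (3, 1, 2, 4): 4 + 14 + (-9) + 1 = 10
σ = (3, 1, 4, 2): 4 + 14 + (-7) + 11 = 22
σ = (3, 2, 1, 4): 4 + (-5) + 13 + 1 = 13
σ = (3, 2, 4, 1): 4 + (-5) + (-7) + 5 = -3
σ = (3, 4, 1, 2): 4 + 26 + 13 + 11 = 54
σ = (3, 4, 2, 1): 4 + 26 + (-9) + 5 = 26
σ = (4, 1, 2, 3): (-8) + 14 + (-9) + 13 = 10
σ = (4, 1, 3, 2): (-8) + 14 + 29 + 11 = 46
σ = (4, 2, 1, 3): (-8) + (-5) + 13 + 13 = 13
σ = (4, 2, 3, 1): (-8) + (-5) + 29 + 5 = 21
σ = (4, 3, 1, 2): (-8) + 28 + 13 + 11 = 44
σ = (4, 3, 2, 1): (-8) + 28 + (-9) + 5 = 16
Optimal value attained by: σ = (1, 4, 3, 2).
Answer: det⊕(T) = 81; verdict: NONSINGULAR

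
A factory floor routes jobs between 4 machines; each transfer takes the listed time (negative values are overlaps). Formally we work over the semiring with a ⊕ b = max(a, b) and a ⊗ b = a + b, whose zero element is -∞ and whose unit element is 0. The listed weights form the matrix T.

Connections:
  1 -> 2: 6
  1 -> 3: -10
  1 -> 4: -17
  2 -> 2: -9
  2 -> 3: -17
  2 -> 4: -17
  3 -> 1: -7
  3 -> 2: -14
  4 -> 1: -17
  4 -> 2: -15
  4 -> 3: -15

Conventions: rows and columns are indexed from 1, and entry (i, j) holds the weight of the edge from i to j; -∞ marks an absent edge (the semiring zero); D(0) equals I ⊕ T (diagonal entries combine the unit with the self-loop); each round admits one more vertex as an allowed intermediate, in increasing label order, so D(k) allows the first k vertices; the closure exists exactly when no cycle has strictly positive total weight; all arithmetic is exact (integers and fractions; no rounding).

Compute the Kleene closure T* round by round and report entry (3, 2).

D(0):
  [0, 6, -10, -17]
  [-∞, 0, -17, -17]
  [-7, -14, 0, -∞]
  [-17, -15, -15, 0]
D(1):
  [0, 6, -10, -17]
  [-∞, 0, -17, -17]
  [-7, -1, 0, -24]
  [-17, -11, -15, 0]
D(2):
  [0, 6, -10, -11]
  [-∞, 0, -17, -17]
  [-7, -1, 0, -18]
  [-17, -11, -15, 0]
D(3):
  [0, 6, -10, -11]
  [-24, 0, -17, -17]
  [-7, -1, 0, -18]
  [-17, -11, -15, 0]
D(4):
  [0, 6, -10, -11]
  [-24, 0, -17, -17]
  [-7, -1, 0, -18]
  [-17, -11, -15, 0]
Answer: T*[3][2] = -1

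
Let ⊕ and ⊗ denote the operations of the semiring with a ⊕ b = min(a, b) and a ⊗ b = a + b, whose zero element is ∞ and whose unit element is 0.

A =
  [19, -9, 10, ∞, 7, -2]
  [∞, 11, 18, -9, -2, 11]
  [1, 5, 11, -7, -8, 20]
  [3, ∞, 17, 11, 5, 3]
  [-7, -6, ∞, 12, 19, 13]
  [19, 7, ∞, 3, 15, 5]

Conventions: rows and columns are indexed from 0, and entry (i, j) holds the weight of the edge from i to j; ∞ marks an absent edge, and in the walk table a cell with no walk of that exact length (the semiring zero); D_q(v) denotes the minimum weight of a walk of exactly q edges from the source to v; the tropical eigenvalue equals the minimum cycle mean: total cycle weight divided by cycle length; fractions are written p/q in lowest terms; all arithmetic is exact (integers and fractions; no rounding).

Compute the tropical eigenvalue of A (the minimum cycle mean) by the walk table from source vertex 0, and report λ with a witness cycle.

q=0: [0, ∞, ∞, ∞, ∞, ∞]
q=1: [19, -9, 10, ∞, 7, -2]
q=2: [0, 1, 9, -18, -11, 2]
q=3: [-18, -17, -1, -8, -13, -15]
q=4: [-20, -27, -8, -26, -19, -20]
q=5: [-26, -29, -10, -36, -29, -23]
q=6: [-36, -35, -19, -38, -31, -33]
Optimal cycle mean attained by: cycle 0->1->4->0, total (-9) + (-2) + (-7), length 3.
Answer: λ = -6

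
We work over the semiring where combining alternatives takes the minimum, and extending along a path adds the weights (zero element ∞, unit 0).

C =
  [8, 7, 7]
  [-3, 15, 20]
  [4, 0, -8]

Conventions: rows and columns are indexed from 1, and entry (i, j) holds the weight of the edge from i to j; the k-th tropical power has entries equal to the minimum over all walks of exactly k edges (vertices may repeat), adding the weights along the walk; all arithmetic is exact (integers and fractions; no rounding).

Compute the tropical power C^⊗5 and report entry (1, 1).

C^⊗2:
  [4, 7, -1]
  [5, 4, 4]
  [-4, -8, -16]
C^⊗3:
  [3, -1, -9]
  [1, 4, -4]
  [-12, -16, -24]
C^⊗4:
  [-5, -9, -17]
  [0, -4, -12]
  [-20, -24, -32]
C^⊗5:
  [-13, -17, -25]
  [-8, -12, -20]
  [-28, -32, -40]
Key observation: the optimum is the walk 1->3->3->3->3->1, with weight 7 + (-8) + (-8) + (-8) + 4 = -13.
Optimal value attained by: walk 1->3->3->3->3->1.
Answer: (C^⊗5)[1][1] = -13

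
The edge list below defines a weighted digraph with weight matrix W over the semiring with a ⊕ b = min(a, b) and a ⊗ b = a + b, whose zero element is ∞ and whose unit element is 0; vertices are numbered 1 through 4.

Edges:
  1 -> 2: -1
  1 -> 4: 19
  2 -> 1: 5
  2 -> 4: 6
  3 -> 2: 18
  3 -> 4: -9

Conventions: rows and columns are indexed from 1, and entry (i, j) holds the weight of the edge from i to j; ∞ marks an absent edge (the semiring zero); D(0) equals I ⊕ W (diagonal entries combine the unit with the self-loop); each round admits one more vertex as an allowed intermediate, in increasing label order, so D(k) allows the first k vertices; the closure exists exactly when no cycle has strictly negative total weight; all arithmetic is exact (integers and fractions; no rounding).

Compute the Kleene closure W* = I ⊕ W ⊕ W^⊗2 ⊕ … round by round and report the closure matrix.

D(0):
  [0, -1, ∞, 19]
  [5, 0, ∞, 6]
  [∞, 18, 0, -9]
  [∞, ∞, ∞, 0]
D(1):
  [0, -1, ∞, 19]
  [5, 0, ∞, 6]
  [∞, 18, 0, -9]
  [∞, ∞, ∞, 0]
D(2):
  [0, -1, ∞, 5]
  [5, 0, ∞, 6]
  [23, 18, 0, -9]
  [∞, ∞, ∞, 0]
D(3):
  [0, -1, ∞, 5]
  [5, 0, ∞, 6]
  [23, 18, 0, -9]
  [∞, ∞, ∞, 0]
D(4):
  [0, -1, ∞, 5]
  [5, 0, ∞, 6]
  [23, 18, 0, -9]
  [∞, ∞, ∞, 0]
Answer: W* = [[0, -1, ∞, 5], [5, 0, ∞, 6], [23, 18, 0, -9], [∞, ∞, ∞, 0]]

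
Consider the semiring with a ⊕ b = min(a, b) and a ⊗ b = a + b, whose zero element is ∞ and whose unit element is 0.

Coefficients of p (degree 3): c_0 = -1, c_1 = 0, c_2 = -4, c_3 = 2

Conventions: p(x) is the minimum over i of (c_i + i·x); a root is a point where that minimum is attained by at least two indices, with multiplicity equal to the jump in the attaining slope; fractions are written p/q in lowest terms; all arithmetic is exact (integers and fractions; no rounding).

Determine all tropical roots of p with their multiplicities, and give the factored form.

hull edge (i=0, c=-1) to (i=2, c=-4): slope -3/2, span 2
hull edge (i=2, c=-4) to (i=3, c=2): slope 6, span 1
Factored form: p(x) = 2 ⊗ (x ⊕ (-6)) ⊗ (x ⊕ 3/2) ⊗ (x ⊕ 3/2)
Answer: roots = -6 (mult 1), 3/2 (mult 2)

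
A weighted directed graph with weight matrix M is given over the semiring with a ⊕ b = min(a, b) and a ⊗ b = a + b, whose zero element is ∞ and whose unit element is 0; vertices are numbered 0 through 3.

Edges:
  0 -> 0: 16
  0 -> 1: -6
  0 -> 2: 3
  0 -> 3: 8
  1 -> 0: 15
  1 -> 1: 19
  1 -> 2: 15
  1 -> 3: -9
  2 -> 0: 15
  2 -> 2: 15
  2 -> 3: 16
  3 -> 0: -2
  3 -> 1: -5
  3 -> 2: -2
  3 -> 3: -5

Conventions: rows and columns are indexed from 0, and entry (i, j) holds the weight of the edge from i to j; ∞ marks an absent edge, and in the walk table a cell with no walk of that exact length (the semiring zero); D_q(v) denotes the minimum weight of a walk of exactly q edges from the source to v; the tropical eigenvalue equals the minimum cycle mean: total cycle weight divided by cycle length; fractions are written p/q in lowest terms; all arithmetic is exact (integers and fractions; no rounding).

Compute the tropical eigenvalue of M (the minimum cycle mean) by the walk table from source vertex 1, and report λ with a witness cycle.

q=0: [∞, 0, ∞, ∞]
q=1: [15, 19, 15, -9]
q=2: [-11, -14, -11, -14]
q=3: [-16, -19, -16, -23]
q=4: [-25, -28, -25, -28]
Optimal cycle mean attained by: cycle 1->3->1, total (-9) + (-5), length 2.
Answer: λ = -7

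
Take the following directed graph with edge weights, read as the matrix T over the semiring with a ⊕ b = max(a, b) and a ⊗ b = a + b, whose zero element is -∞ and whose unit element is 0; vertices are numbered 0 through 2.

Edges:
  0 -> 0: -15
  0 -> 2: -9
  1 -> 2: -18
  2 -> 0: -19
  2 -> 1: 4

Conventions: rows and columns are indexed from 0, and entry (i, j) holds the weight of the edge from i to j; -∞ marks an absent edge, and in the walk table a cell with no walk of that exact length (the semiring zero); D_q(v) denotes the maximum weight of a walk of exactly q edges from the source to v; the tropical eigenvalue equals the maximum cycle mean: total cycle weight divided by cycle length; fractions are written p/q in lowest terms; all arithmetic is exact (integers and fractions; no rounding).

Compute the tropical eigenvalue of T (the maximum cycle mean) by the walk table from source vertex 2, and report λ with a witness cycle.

q=0: [-∞, -∞, 0]
q=1: [-19, 4, -∞]
q=2: [-34, -∞, -14]
q=3: [-33, -10, -43]
Optimal cycle mean attained by: cycle 1->2->1, total (-18) + 4, length 2.
Answer: λ = -7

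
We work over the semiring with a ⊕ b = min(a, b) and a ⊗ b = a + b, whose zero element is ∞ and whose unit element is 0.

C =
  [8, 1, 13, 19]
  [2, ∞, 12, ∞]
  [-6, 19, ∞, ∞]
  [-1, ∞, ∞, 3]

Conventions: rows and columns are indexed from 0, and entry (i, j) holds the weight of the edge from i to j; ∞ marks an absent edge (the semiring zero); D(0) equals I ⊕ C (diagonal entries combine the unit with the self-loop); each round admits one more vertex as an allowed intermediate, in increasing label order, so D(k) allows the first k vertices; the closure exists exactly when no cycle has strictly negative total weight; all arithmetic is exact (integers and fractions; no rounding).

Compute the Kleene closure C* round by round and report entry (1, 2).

D(0):
  [0, 1, 13, 19]
  [2, 0, 12, ∞]
  [-6, 19, 0, ∞]
  [-1, ∞, ∞, 0]
D(1):
  [0, 1, 13, 19]
  [2, 0, 12, 21]
  [-6, -5, 0, 13]
  [-1, 0, 12, 0]
D(2):
  [0, 1, 13, 19]
  [2, 0, 12, 21]
  [-6, -5, 0, 13]
  [-1, 0, 12, 0]
D(3):
  [0, 1, 13, 19]
  [2, 0, 12, 21]
  [-6, -5, 0, 13]
  [-1, 0, 12, 0]
D(4):
  [0, 1, 13, 19]
  [2, 0, 12, 21]
  [-6, -5, 0, 13]
  [-1, 0, 12, 0]
Answer: C*[1][2] = 12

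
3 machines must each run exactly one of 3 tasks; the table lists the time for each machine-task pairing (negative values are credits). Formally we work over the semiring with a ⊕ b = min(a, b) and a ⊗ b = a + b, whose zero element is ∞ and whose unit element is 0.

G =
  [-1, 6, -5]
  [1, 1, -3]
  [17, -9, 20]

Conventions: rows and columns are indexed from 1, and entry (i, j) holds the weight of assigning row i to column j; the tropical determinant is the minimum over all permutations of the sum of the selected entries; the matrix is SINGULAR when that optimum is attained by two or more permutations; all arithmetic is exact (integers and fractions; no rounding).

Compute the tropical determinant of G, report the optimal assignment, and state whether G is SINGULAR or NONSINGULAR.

σ = (1, 2, 3): (-1) + 1 + 20 = 20
σ = (1, 3, 2): (-1) + (-3) + (-9) = -13
σ = (2, 1, 3): 6 + 1 + 20 = 27
σ = (2, 3, 1): 6 + (-3) + 17 = 20
σ = (3, 1, 2): (-5) + 1 + (-9) = -13
σ = (3, 2, 1): (-5) + 1 + 17 = 13
Optimal value attained by: σ = (1, 3, 2).
Answer: det⊕(G) = -13; verdict: SINGULAR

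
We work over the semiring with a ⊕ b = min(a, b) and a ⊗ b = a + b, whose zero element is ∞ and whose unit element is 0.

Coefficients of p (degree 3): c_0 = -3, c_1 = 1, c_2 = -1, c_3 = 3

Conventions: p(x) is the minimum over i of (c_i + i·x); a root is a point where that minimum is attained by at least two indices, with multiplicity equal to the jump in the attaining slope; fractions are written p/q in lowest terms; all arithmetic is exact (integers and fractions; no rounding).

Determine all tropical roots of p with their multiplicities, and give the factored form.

hull edge (i=0, c=-3) to (i=2, c=-1): slope 1, span 2
hull edge (i=2, c=-1) to (i=3, c=3): slope 4, span 1
Factored form: p(x) = 3 ⊗ (x ⊕ (-4)) ⊗ (x ⊕ (-1)) ⊗ (x ⊕ (-1))
Answer: roots = -4 (mult 1), -1 (mult 2)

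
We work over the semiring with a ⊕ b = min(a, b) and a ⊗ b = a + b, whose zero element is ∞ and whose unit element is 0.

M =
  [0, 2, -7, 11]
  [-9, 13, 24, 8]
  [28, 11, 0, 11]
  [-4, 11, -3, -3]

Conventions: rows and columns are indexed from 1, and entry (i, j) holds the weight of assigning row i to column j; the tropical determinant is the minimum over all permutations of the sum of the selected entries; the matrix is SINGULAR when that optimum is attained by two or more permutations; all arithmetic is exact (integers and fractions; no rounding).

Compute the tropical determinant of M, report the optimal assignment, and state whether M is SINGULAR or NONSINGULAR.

σ = (1, 2, 3, 4): 0 + 13 + 0 + (-3) = 10
σ = (1, 2, 4, 3): 0 + 13 + 11 + (-3) = 21
σ = (1, 3, 2, 4): 0 + 24 + 11 + (-3) = 32
σ = (1, 3, 4, 2): 0 + 24 + 11 + 11 = 46
σ = (1, 4, 2, 3): 0 + 8 + 11 + (-3) = 16
σ = (1, 4, 3, 2): 0 + 8 + 0 + 11 = 19
σ = (2, 1, 3, 4): 2 + (-9) + 0 + (-3) = -10
σ = (2, 1, 4, 3): 2 + (-9) + 11 + (-3) = 1
σ = (2, 3, 1, 4): 2 + 24 + 28 + (-3) = 51
σ = (2, 3, 4, 1): 2 + 24 + 11 + (-4) = 33
σ = (2, 4, 1, 3): 2 + 8 + 28 + (-3) = 35
σ = (2, 4, 3, 1): 2 + 8 + 0 + (-4) = 6
σ = (3, 1, 2, 4): (-7) + (-9) + 11 + (-3) = -8
σ = (3, 1, 4, 2): (-7) + (-9) + 11 + 11 = 6
σ = (3, 2, 1, 4): (-7) + 13 + 28 + (-3) = 31
σ = (3, 2, 4, 1): (-7) + 13 + 11 + (-4) = 13
σ = (3, 4, 1, 2): (-7) + 8 + 28 + 11 = 40
σ = (3, 4, 2, 1): (-7) + 8 + 11 + (-4) = 8
σ = (4, 1, 2, 3): 11 + (-9) + 11 + (-3) = 10
σ = (4, 1, 3, 2): 11 + (-9) + 0 + 11 = 13
σ = (4, 2, 1, 3): 11 + 13 + 28 + (-3) = 49
σ = (4, 2, 3, 1): 11 + 13 + 0 + (-4) = 20
σ = (4, 3, 1, 2): 11 + 24 + 28 + 11 = 74
σ = (4, 3, 2, 1): 11 + 24 + 11 + (-4) = 42
Optimal value attained by: σ = (2, 1, 3, 4).
Answer: det⊕(M) = -10; verdict: NONSINGULAR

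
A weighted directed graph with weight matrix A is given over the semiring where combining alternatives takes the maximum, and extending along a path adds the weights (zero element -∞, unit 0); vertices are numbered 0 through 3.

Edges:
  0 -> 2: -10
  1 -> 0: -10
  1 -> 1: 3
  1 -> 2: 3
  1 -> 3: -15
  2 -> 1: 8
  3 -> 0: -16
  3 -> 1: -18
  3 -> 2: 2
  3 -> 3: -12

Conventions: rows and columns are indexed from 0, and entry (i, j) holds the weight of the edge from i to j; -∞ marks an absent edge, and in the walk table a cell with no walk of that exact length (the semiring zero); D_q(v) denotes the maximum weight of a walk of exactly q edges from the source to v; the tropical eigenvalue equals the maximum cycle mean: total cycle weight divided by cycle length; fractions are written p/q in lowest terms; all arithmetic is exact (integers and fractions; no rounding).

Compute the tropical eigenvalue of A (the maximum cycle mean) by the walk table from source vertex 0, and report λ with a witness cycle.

q=0: [0, -∞, -∞, -∞]
q=1: [-∞, -∞, -10, -∞]
q=2: [-∞, -2, -∞, -∞]
q=3: [-12, 1, 1, -17]
q=4: [-9, 9, 4, -14]
Optimal cycle mean attained by: cycle 1->2->1, total 3 + 8, length 2.
Answer: λ = 11/2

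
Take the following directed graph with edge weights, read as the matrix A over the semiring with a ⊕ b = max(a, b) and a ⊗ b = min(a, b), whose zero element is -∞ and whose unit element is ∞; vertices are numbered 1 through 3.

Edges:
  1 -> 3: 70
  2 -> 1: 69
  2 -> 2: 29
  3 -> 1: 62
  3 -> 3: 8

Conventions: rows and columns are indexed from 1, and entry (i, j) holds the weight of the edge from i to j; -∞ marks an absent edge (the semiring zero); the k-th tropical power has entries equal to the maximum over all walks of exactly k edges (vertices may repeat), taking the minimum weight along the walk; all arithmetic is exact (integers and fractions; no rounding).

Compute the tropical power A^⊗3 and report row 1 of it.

A^⊗2:
  [62, -∞, 8]
  [29, 29, 69]
  [8, -∞, 62]
A^⊗3:
  [8, -∞, 62]
  [62, 29, 29]
  [62, -∞, 8]
Answer: row 1 of A^⊗3 = [8, -∞, 62]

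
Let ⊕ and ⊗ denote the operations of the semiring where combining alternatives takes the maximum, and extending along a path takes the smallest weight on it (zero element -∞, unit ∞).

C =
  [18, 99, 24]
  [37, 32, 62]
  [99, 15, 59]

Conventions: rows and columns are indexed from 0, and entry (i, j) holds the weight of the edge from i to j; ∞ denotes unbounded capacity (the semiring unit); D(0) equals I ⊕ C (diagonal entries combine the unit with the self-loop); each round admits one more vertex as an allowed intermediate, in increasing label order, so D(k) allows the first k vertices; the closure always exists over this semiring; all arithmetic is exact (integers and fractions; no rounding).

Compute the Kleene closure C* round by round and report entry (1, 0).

D(0):
  [∞, 99, 24]
  [37, ∞, 62]
  [99, 15, ∞]
D(1):
  [∞, 99, 24]
  [37, ∞, 62]
  [99, 99, ∞]
D(2):
  [∞, 99, 62]
  [37, ∞, 62]
  [99, 99, ∞]
D(3):
  [∞, 99, 62]
  [62, ∞, 62]
  [99, 99, ∞]
Answer: C*[1][0] = 62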